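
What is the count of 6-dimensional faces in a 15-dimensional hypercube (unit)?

An n-cube has C(n,k)·2^(n-k) k-faces. Here C(15,6)·2^9 = 5005·512 = 2562560.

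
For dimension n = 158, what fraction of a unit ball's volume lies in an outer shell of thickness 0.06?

1 - (1-0.06)^158 ≈ 0.999943 ≈ 99.9943%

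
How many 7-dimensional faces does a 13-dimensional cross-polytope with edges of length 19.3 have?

f_7(13-orthoplex) = 2^8 · (13 choose 8) = 329472.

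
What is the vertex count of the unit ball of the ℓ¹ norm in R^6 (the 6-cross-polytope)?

Number of vertices = 2n = 12.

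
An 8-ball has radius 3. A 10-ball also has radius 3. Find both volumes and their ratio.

V_8(3) ≈ 26629.2. V_10(3) ≈ 150585. Ratio V_8/V_10 ≈ 0.1768.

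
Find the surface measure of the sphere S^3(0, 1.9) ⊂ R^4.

|∂B_4(1.9)| ≈ 135.391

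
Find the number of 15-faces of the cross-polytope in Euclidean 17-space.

An n-cross-polytope has 2^(k+1)·C(n,k+1) k-faces. Here 2^16·C(17,16) = 65536·17 = 1114112.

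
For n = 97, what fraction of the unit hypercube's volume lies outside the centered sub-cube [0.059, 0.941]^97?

1 - (1 - 2·0.059)^97 = 1 - 0.882^97 ≈ 0.999995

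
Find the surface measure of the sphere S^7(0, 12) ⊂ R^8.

|∂B_8(12)| = 11943936·π^4 ≈ 1.16345e+09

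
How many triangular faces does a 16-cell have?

f_2(4-orthoplex) = 2^3 · (4 choose 3) = 32.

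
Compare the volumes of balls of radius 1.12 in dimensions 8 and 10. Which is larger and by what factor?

V_8(1.12) ≈ 10.0492, V_10(1.12) ≈ 7.92042. The 8-ball is larger by a factor of 1.269.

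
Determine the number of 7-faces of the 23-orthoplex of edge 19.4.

Number of 7-faces = 2^(7+1) · C(23,7+1) = 256 · 490314 = 125520384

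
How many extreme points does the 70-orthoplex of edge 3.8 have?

The 70-dimensional cross-polytope has 2n = 2·70 = 140 vertices.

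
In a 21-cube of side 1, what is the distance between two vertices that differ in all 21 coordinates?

||(1,1,...,1)|| = √(21)·1 ≈ 4.58258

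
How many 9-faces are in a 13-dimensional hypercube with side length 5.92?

Number of 9-faces = C(13,9) · 2^(13-9) = 715 · 16 = 11440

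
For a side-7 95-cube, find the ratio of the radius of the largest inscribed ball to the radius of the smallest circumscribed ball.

Ratio = (s/2)/(s√95/2) = 95^(-1/2) ≈ 0.102598.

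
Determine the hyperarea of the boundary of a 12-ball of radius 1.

|∂B_12(1)| = π^6/60 ≈ 16.0232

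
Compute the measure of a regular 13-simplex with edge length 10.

V = (10^13 / 13!) · √((13+1) / 2^13) ≈ 66.3879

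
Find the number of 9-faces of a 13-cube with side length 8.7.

Choose 9 of 13 axes to span the face (C(13,9) = 715 ways), then fix each of the remaining 4 coordinates at one of its two extreme values (2^4 = 16 ways): 715·16 = 11440.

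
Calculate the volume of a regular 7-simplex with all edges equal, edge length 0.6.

V_7 = √(8) · 0.6^7 / (7! · 2^(7/2)) ≈ 1.38857e-06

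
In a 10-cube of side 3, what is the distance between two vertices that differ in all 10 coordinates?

d = √(3² + 3² + ... + 3²) [10 terms] = √(10·3²) = 3√10 ≈ 9.48683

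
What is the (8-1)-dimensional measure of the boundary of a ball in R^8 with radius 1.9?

S_8(1.9) = 2·π^(8/2)·(1.9)^7 / Γ(8/2) ≈ 2902.37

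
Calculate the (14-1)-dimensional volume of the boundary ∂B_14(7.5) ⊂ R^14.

The surface area of an n-ball is 2π^(n/2) r^(n-1) / Γ(n/2). For n=14, r=7.5: 43248779296875·π^7/65536 ≈ 1.99316e+12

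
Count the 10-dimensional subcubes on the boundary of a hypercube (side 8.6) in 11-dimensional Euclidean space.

Choose 10 of 11 axes to span the face (C(11,10) = 11 ways), then fix each of the remaining 1 coordinate at one of its two extreme values (2^1 = 2 ways): 11·2 = 22.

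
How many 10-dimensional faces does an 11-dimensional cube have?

Number of 10-faces = C(11,10) · 2^(11-10) = 11 · 2 = 22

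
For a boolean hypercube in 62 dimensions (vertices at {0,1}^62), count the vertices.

The 62-cube has 2^62 = 4611686018427387904 vertices.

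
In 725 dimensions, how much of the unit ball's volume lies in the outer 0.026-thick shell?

Shell fraction = 1 - (1-0.026)^725 ≈ 0.9999999949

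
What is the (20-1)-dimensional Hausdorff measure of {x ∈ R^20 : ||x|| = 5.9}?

S_20(5.9) = 2·π^(20/2)·(5.9)^19 / Γ(20/2) ≈ 2.28536e+14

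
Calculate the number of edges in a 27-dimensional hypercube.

An n-cube has n·2^(n-1) edges. With n = 27: 27·67108864 = 1811939328.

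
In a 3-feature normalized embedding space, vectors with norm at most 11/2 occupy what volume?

V = 1331·π/6 ≈ 696.91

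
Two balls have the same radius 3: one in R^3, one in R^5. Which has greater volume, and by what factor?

V_3(3) ≈ 113.097, V_5(3) ≈ 1279.1. The 5-ball is larger by a factor of 11.31.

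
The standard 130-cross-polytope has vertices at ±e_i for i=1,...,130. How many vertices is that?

An n-cross-polytope has 2n vertices; here n = 130, giving 260.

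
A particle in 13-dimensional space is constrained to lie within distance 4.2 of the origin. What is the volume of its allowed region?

V_13(4.2) = π^(13/2) · (4.2)^13 / Γ(13/2 + 1) ≈ 1.15234e+08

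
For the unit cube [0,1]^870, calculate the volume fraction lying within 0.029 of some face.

Shell fraction = 1 - (1-0.058)^870 ≈ 1 - 2.656e-23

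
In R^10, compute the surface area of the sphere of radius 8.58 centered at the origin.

|∂B_10(8.58)| ≈ 6.42619e+09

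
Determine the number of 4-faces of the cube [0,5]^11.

An n-cube has C(n,k)·2^(n-k) k-faces. Here C(11,4)·2^7 = 330·128 = 42240.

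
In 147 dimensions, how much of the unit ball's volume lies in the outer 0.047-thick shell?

V(inner)/V(outer) = ((1-0.047)/1)^147 ≈ 0.0008446, so the shell fraction is 0.999155.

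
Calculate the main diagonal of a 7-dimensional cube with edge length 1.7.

||(1.7,1.7,...,1.7)|| = √(7)·1.7 ≈ 4.49778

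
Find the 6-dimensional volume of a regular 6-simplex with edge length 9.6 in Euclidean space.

For a regular n-simplex with edge a, V = (a^n / n!)·√((n+1)/2^n). With a=9.6, n=6: V ≈ 359.546.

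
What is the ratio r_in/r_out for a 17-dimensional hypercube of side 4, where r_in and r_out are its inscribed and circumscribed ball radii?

Ratio = (s/2)/(s√17/2) = 17^(-1/2) ≈ 0.242536.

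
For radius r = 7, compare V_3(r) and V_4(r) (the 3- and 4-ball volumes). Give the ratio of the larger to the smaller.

V_3(7) ≈ 1436.76, V_4(7) ≈ 11848.5. The 4-ball is larger by a factor of 8.247.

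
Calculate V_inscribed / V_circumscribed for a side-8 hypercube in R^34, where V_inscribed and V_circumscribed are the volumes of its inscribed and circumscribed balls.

V_in/V_out = n^(-n/2) = 34^(-34/2) ≈ 9.22271e-27.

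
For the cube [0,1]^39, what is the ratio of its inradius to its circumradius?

For an n-cube of any side s, the inradius is s/2 and the circumradius is s√n/2, so the ratio is 1/√39 ≈ 0.160128.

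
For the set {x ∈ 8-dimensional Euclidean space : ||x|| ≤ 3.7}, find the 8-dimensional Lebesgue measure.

The n-ball volume is π^(n/2)·r^n/Γ(n/2+1). With n=8, r=3.7: V ≈ 142561.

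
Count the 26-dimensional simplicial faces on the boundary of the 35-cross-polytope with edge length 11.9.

An n-cross-polytope has 2^(k+1)·C(n,k+1) k-faces. Here 2^27·C(35,27) = 134217728·23535820 = 3158924287016960.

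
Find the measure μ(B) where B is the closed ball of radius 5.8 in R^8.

Volume = π^{8/2}·(5.8)^8/Γ(5) ≈ 5.19771e+06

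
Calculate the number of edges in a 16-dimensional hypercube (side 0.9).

An n-cube has n·2^(n-1) edges. With n = 16: 16·32768 = 524288.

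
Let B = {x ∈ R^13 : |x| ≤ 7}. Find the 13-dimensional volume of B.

The n-ball volume is π^(n/2)·r^n/Γ(n/2+1). With n=13, r=7: V = 1771684761728·π^6/19305 ≈ 8.82299e+10.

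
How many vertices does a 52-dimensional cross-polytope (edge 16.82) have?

An n-cross-polytope has 2n vertices; here n = 52, giving 104.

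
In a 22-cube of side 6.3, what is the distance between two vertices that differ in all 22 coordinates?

||(6.3,6.3,...,6.3)|| = √(22)·6.3 ≈ 29.5496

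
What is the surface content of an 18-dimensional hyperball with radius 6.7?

S = n·V_n(r)/r = 18·V_18(6.7)/6.7 (volume-to-surface relation), giving 1.63354e+14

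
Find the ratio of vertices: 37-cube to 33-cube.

The 37-cube has 2^37 = 137438953472 vertices. The 33-cube has 2^33 = 8589934592 vertices. Ratio: 137438953472/8589934592 = 16.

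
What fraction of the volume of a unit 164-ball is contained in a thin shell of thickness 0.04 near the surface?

V(inner)/V(outer) = ((1-0.04)/1)^164 ≈ 0.001237, so the shell fraction is 0.998763.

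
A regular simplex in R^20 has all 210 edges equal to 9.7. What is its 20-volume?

Volume = 9.7^20 · √(21/2^20) / 20! ≈ 0.100028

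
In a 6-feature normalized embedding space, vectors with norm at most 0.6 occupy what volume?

V_6(0.6) = π^(6/2) · (0.6)^6 / Γ(6/2 + 1) ≈ 0.241105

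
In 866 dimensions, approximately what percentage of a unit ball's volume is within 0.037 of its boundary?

1 - (1-0.037)^866 ≈ 1 - 6.612e-15 ≈ (100 - 6.66e-13)%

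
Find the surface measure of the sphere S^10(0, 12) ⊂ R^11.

The surface area of an n-ball is 2π^(n/2) r^(n-1) / Γ(n/2). For n=11, r=12: 146767085568·π^5/35 ≈ 1.28325e+12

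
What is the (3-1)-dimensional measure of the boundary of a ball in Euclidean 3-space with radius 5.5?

S = n·V_n(r)/r = 3·V_3(5.5)/5.5 (volume-to-surface relation), giving 4πr² = 4π·(5.5)² ≈ 380.133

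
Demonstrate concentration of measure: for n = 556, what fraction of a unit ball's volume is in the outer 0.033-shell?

1 - (1-0.033)^556 ≈ 0.9999999921 ≈ 99.999999%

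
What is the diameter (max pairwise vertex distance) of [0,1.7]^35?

Diagonal = √35 · 1.7 ≈ 10.0573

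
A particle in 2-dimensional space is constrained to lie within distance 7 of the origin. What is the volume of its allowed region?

The n-ball volume is π^(n/2)·r^n/Γ(n/2+1). With n=2, r=7: V = 49·π ≈ 153.938.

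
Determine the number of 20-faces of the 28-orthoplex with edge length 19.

Number of 20-faces = 2^(20+1) · C(28,20+1) = 2097152 · 1184040 = 2483111854080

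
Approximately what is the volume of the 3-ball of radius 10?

The n-ball volume is π^(n/2)·r^n/Γ(n/2+1). With n=3, r=10: V = 4000·π/3 ≈ 4188.79.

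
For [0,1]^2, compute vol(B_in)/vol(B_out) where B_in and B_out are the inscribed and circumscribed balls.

Volume scales as r^n, and r_in/r_out = 1/√2, giving (1/√2)^2 ≈ 0.5.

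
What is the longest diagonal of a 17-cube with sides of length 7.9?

Diagonal = √17 · 7.9 ≈ 32.5725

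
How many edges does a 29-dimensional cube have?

An n-cube has n·2^(n-1) edges. With n = 29: 29·268435456 = 7784628224.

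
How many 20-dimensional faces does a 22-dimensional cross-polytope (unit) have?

Each 20-face is the convex hull of 21 vertices, one chosen as ±e_i from each of 21 distinct axes: 2^21·C(22,21) = 46137344.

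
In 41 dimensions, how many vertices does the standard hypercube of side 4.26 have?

The 41-cube has 2^41 = 2199023255552 vertices.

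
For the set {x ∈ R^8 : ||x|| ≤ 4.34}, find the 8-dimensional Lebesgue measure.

V_8(4.34) = π^(8/2) · (4.34)^8 / Γ(8/2 + 1) ≈ 510865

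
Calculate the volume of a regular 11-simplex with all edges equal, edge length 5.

V = (5^11 / 11!) · √((11+1) / 2^11) ≈ 0.0936354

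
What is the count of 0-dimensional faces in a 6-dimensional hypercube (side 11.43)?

f_0(6-cube) = (6 choose 0) · 2^6 = 64.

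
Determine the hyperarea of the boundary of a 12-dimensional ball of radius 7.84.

S = n·V_n(r)/r = 12·V_12(7.84)/7.84 (volume-to-surface relation), giving 1.10211e+11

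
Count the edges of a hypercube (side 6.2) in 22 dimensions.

Each of the 2^22 = 4194304 vertices has degree 22; total edges = 22·2^22/2 = 46137344.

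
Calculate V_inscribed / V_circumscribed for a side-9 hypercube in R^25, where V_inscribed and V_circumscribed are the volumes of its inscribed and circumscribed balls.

V_in/V_out = n^(-n/2) = 25^(-25/2) ≈ 3.35544e-18.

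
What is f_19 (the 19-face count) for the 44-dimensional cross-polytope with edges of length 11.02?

Each 19-face is the convex hull of 20 vertices, one chosen as ±e_i from each of 20 distinct axes: 2^20·C(44,20) = 1846583597539000320.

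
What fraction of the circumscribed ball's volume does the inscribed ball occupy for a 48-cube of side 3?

The radii are 3/2 and 3√48/2, so the volume ratio is (1/√48)^48 = 48^{-48/2} ≈ 4.469e-41.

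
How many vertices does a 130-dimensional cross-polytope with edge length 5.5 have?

The 130-dimensional cross-polytope has 2n = 2·130 = 260 vertices.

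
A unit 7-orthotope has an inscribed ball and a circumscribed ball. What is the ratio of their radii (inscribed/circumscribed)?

r_in / r_out = (1/2) / (1√7/2) = 1/√7 ≈ 0.377964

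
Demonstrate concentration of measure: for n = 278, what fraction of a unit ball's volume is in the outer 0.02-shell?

1 - (1-0.02)^278 ≈ 0.996362 ≈ 99.64%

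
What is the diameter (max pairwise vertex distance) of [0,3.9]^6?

d = √(3.9² + 3.9² + ... + 3.9²) [6 terms] = √(6·3.9²) = 3.9√6 ≈ 9.55301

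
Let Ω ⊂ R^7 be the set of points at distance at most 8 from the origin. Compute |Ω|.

Volume = π^{7/2}·(8)^7/Γ(9/2) = 33554432·π^3/105 ≈ 9.90855e+06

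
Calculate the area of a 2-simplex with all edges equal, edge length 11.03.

Area = (√3/4) · 11.03² = 52.6807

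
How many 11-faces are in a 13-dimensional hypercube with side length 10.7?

An n-cube has C(n,k)·2^(n-k) k-faces. Here C(13,11)·2^2 = 78·4 = 312.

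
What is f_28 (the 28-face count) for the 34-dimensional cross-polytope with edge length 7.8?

f_28(34-orthoplex) = 2^29 · (34 choose 29) = 149387552489472.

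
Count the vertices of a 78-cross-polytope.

Number of vertices = 2n = 156.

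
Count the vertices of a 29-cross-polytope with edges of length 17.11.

Number of vertices = 2n = 58.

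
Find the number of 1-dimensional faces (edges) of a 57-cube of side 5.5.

The 57-cube has n·2^(n-1) = 57·2^56 = 57·72057594037927936 = 4107282860161892352 edges.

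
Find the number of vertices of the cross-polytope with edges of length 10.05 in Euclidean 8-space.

Each 0-face is the convex hull of 1 vertex, one chosen as ±e_i from each of 1 distinct axis: 2^1·C(8,1) = 16.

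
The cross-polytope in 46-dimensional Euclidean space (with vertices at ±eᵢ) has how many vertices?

An n-cross-polytope has 2n vertices; here n = 46, giving 92.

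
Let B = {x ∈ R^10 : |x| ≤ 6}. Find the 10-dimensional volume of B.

V = 2519424·π^5/5 ≈ 1.54199e+08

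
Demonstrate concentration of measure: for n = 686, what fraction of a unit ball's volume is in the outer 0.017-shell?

1 - (1-0.017)^686 ≈ 0.999992 ≈ 99.999221%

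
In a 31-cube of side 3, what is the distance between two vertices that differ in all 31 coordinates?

The space diagonal of an n-cube of side s is s√n. Here 3·√31 ≈ 16.7033.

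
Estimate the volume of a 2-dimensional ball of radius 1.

Volume = π^{2/2}·(1)^2/Γ(2) = π ≈ 3.14159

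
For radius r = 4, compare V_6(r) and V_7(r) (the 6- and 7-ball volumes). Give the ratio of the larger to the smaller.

V_6(4) ≈ 21167, V_7(4) ≈ 77410.6. The 7-ball is larger by a factor of 3.657.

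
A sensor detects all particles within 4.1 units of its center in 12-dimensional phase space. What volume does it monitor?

Volume = π^{12/2}·(4.1)^12/Γ(7) ≈ 3.01282e+07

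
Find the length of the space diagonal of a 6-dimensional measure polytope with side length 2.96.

||(2.96,2.96,...,2.96)|| = √(6)·2.96 ≈ 7.25049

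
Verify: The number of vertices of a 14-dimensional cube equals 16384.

True. The 14-cube has 2^14 = 16384 vertices.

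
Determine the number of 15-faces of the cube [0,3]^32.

Choose 15 of 32 axes to span the face (C(32,15) = 565722720 ways), then fix each of the remaining 17 coordinates at one of its two extreme values (2^17 = 131072 ways): 565722720·131072 = 74150408355840.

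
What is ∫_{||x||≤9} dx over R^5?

V_5(9) = π^(5/2) · (9)^5 / Γ(5/2 + 1) = 157464·π^2/5 ≈ 310821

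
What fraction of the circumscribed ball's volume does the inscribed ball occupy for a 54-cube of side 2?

V_in/V_out = n^(-n/2) = 54^(-54/2) ≈ 1.68023e-47.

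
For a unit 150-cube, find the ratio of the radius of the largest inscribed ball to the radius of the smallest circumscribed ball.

Ratio = (s/2)/(s√150/2) = 150^(-1/2) ≈ 0.0816497.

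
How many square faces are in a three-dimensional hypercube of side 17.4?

Number of 2-faces = C(3,2) · 2^(3-2) = 3 · 2 = 6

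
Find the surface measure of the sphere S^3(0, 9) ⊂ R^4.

|∂B_4(9)| = 1458·π^2 ≈ 14389.9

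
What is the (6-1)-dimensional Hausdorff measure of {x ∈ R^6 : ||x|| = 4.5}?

S = n·V_n(r)/r = 6·V_6(4.5)/4.5 (volume-to-surface relation), giving 59049·π^3/32 ≈ 57215.3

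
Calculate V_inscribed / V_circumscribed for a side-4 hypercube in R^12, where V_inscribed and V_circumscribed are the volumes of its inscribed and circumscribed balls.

V_in/V_out = n^(-n/2) = 12^(-12/2) ≈ 3.34898e-07.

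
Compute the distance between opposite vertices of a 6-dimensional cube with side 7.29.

||(7.29,7.29,...,7.29)|| = √(6)·7.29 ≈ 17.8568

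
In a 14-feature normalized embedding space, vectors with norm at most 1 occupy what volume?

The n-ball volume is π^(n/2)·r^n/Γ(n/2+1). With n=14, r=1: V = π^7/5040 ≈ 0.599265.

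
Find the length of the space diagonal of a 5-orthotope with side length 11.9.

Diagonal = √5 · 11.9 ≈ 26.6092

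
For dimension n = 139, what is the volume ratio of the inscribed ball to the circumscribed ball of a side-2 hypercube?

V_in / V_out = (r_in/r_out)^139 = (1/√139)^139 = 139^(-139/2) ≈ 1.1494e-149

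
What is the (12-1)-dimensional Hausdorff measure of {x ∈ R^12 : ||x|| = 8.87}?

The surface area of an n-ball is 2π^(n/2) r^(n-1) / Γ(n/2). For n=12, r=8.87: 4.28458e+11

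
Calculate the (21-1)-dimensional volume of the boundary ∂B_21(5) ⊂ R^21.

|∂B_21(5)| = 7812500000000000·π^10/26189163 ≈ 2.79362e+13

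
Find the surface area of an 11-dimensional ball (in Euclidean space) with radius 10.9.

The surface area of an n-ball is 2π^(n/2) r^(n-1) / Γ(n/2). For n=11, r=10.9: 4.90639e+11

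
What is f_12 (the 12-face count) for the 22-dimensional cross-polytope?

f_12(22-orthoplex) = 2^13 · (22 choose 13) = 4074864640.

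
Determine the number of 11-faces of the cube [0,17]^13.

Choose 11 of 13 axes to span the face (C(13,11) = 78 ways), then fix each of the remaining 2 coordinates at one of its two extreme values (2^2 = 4 ways): 78·4 = 312.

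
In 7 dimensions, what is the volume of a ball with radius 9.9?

V_7(9.9) = π^(7/2) · (9.9)^7 / Γ(7/2 + 1) ≈ 4.40379e+07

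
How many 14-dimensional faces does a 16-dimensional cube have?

Number of 14-faces = C(16,14) · 2^(16-14) = 120 · 4 = 480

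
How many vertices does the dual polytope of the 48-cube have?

Number of vertices = 2n = 96.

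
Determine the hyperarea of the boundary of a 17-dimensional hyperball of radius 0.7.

The surface area of an n-ball is 2π^(n/2) r^(n-1) / Γ(n/2). For n=17, r=0.7: 0.00796487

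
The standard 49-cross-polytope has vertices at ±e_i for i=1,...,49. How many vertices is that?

The vertices are ±e_1, ..., ±e_49, so there are 2·49 = 98.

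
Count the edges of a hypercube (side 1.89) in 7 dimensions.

The 7-cube has n·2^(n-1) = 7·2^6 = 7·64 = 448 edges.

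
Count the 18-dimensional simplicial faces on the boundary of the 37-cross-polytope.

Number of 18-faces = 2^(18+1) · C(37,18+1) = 524288 · 17672631900 = 9265548833587200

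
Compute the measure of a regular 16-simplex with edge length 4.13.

V_16 = √(17) · 4.13^16 / (16! · 2^(16/2)) ≈ 5.51526e-06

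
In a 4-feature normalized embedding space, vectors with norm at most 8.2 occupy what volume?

The n-ball volume is π^(n/2)·r^n/Γ(n/2+1). With n=4, r=8.2: V ≈ 22311.3.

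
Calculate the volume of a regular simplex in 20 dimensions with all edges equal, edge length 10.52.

V = (10.52^20 / 20!) · √((20+1) / 2^20) ≈ 0.506991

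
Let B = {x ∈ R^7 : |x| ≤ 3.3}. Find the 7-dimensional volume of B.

V_7(3.3) = π^(7/2) · (3.3)^7 / Γ(7/2 + 1) ≈ 20136.2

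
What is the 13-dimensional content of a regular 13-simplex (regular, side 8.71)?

For a regular n-simplex with edge a, V = (a^n / n!)·√((n+1)/2^n). With a=8.71, n=13: V ≈ 11.0236.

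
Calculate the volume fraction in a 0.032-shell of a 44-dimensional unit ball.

V(inner)/V(outer) = ((1-0.032)/1)^44 ≈ 0.2391, so the shell fraction is 0.760935.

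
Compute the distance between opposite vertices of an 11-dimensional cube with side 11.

Diagonal = √11 · 11 ≈ 36.4829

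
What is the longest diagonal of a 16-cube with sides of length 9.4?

||(9.4,9.4,...,9.4)|| = √(16)·9.4 = 37.6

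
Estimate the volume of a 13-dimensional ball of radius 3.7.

Volume = π^{13/2}·(3.7)^13/Γ(15/2) ≈ 2.21801e+07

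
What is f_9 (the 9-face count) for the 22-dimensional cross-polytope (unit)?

An n-cross-polytope has 2^(k+1)·C(n,k+1) k-faces. Here 2^10·C(22,10) = 1024·646646 = 662165504.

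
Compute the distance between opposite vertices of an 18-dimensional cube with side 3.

d = √(3² + 3² + ... + 3²) [18 terms] = √(18·3²) = 3√18 ≈ 12.7279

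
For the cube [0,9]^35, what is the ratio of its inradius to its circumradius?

Ratio = (s/2)/(s√35/2) = 35^(-1/2) ≈ 0.169031.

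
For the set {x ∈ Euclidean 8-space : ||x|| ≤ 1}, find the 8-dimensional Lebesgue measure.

The n-ball volume is π^(n/2)·r^n/Γ(n/2+1). With n=8, r=1: V = π^4/24 ≈ 4.05871.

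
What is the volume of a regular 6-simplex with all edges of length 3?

For a regular n-simplex with edge a, V = (a^n / n!)·√((n+1)/2^n). With a=3, n=6: V ≈ 0.334853.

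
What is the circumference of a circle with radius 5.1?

S = n·V_n(r)/r = 2·V_2(5.1)/5.1 (volume-to-surface relation), giving 2πr = 2π·5.1 ≈ 32.0442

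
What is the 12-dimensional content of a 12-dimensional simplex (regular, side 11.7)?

For a regular n-simplex with edge a, V = (a^n / n!)·√((n+1)/2^n). With a=11.7, n=12: V ≈ 773.9.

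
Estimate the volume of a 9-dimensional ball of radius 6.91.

Volume = π^{9/2}·(6.91)^9/Γ(11/2) ≈ 1.18473e+08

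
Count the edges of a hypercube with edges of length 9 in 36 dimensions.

Each of the 2^36 = 68719476736 vertices has degree 36; total edges = 36·2^36/2 = 1236950581248.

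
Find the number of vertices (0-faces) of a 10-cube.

Number of 0-faces = C(10,0) · 2^(10-0) = 1 · 1024 = 1024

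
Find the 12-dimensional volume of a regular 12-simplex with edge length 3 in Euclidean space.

Volume = 3^12 · √(13/2^12) / 12! ≈ 6.25043e-05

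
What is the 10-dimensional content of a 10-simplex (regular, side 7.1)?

V = (7.1^10 / 10!) · √((10+1) / 2^10) ≈ 9.29751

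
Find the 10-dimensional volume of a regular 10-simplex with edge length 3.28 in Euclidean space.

For a regular n-simplex with edge a, V = (a^n / n!)·√((n+1)/2^n). With a=3.28, n=10: V ≈ 0.00411644.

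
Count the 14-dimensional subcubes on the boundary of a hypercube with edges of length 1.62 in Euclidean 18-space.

Number of 14-faces = C(18,14) · 2^(18-14) = 3060 · 16 = 48960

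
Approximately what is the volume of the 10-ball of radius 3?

The n-ball volume is π^(n/2)·r^n/Γ(n/2+1). With n=10, r=3: V = 19683·π^5/40 ≈ 150585.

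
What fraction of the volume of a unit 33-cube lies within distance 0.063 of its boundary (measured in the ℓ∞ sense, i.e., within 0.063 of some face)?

1 - (1 - 2·0.063)^33 = 1 - 0.874^33 ≈ 0.988254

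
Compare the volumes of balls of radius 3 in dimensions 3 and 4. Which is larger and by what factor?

V_3(3) ≈ 113.097, V_4(3) ≈ 399.719. The 4-ball is larger by a factor of 3.534.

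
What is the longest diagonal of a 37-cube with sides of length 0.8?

The space diagonal of an n-cube of side s is s√n. Here 0.8·√37 ≈ 4.86621.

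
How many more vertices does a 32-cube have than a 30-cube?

The 32-cube has 2^32 = 4294967296 vertices. The 30-cube has 2^30 = 1073741824 vertices. Difference: 4294967296 - 1073741824 = 3221225472.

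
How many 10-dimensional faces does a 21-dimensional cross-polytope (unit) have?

An n-cross-polytope has 2^(k+1)·C(n,k+1) k-faces. Here 2^11·C(21,11) = 2048·352716 = 722362368.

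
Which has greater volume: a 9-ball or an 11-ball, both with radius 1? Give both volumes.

V_9(1) ≈ 3.29851. V_11(1) ≈ 1.8841. The 9-ball is larger.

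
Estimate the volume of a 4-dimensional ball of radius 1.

Volume = π^{4/2}·(1)^4/Γ(3) = π^2/2 ≈ 4.9348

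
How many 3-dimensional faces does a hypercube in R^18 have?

Number of 3-faces = C(18,3) · 2^(18-3) = 816 · 32768 = 26738688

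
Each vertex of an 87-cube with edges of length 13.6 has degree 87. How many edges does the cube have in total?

Number of 1-faces = C(87,1)·2^(87-1) = 87·77371252455336267181195264 = 6731298963614255244763987968.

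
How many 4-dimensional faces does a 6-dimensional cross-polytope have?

f_4(6-orthoplex) = 2^5 · (6 choose 5) = 192.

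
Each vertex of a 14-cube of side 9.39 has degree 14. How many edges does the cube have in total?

An n-cube has n·2^(n-1) edges. With n = 14: 14·8192 = 114688.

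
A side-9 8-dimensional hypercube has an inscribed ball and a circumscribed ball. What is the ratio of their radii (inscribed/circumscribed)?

r_in = 9/2 (half the side); r_out = 9√8/2 (half the diagonal). Ratio = 1/√8 ≈ 0.353553.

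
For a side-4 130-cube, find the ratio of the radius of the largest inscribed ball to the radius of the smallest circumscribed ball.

For an n-cube of any side s, the inradius is s/2 and the circumradius is s√n/2, so the ratio is 1/√130 ≈ 0.0877058.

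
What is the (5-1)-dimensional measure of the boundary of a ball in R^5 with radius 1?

S_5(1) = 2·π^(5/2)·(1)^4 / Γ(5/2) = 8·π^2/3 ≈ 26.3189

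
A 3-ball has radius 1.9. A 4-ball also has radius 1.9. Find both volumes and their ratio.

V_3(1.9) ≈ 28.7309. V_4(1.9) ≈ 64.3108. Ratio V_3/V_4 ≈ 0.4468.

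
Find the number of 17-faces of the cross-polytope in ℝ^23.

An n-cross-polytope has 2^(k+1)·C(n,k+1) k-faces. Here 2^18·C(23,18) = 262144·33649 = 8820883456.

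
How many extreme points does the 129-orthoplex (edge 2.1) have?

The vertices are ±e_1, ..., ±e_129, so there are 2·129 = 258.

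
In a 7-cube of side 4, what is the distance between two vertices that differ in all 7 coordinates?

||(4,4,...,4)|| = √(7)·4 ≈ 10.583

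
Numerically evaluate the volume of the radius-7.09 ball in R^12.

Volume = π^{12/2}·(7.09)^12/Γ(7) ≈ 2.15438e+10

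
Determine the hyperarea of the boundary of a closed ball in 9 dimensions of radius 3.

|∂B_9(3)| = 69984·π^4/35 ≈ 194774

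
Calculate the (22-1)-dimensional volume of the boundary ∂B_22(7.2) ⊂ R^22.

S = n·V_n(r)/r = 22·V_22(7.2)/7.2 (volume-to-surface relation), giving 1.63643e+17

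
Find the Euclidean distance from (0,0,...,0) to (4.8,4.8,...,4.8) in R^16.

The space diagonal of an n-cube of side s is s√n. Here 4.8·√16 = 19.2.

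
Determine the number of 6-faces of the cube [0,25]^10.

f_6(10-cube) = (10 choose 6) · 2^4 = 3360.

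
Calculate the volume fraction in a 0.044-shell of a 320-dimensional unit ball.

V(inner)/V(outer) = ((1-0.044)/1)^320 ≈ 5.579e-07, so the shell fraction is 0.9999994421.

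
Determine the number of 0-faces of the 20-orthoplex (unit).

An n-cross-polytope has 2^(k+1)·C(n,k+1) k-faces. Here 2^1·C(20,1) = 2·20 = 40.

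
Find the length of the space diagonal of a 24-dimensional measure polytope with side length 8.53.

d = √(8.53² + 8.53² + ... + 8.53²) [24 terms] = √(24·8.53²) = 8.53√24 ≈ 41.7883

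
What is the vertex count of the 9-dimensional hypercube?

Number of vertices = 2^9 = 512.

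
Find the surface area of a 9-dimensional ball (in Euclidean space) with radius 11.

|∂B_9(11)| = 6859484192·π^4/105 ≈ 6.36358e+09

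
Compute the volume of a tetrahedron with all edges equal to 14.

Volume = (√2/12) · 14³ = 323.384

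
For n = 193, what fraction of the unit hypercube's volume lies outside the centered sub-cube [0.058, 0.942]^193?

1 - (1 - 2·0.058)^193 = 1 - 0.884^193 ≈ 1 - 4.627e-11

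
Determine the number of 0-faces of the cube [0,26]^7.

Choose 0 of 7 axes to span the face (C(7,0) = 1 way), then fix each of the remaining 7 coordinates at one of its two extreme values (2^7 = 128 ways): 1·128 = 128.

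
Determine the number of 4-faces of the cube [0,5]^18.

An n-cube has C(n,k)·2^(n-k) k-faces. Here C(18,4)·2^14 = 3060·16384 = 50135040.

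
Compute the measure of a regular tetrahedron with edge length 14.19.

Volume = (√2/12) · 14.19³ = 336.729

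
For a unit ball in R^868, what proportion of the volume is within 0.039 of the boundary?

V(inner)/V(outer) = ((1-0.039)/1)^868 ≈ 1.009e-15, so the shell fraction is 1 - 1.009e-15.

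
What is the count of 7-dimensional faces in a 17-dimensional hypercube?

An n-cube has C(n,k)·2^(n-k) k-faces. Here C(17,7)·2^10 = 19448·1024 = 19914752.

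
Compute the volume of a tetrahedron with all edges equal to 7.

Volume = (√2/12) · 7³ = 40.4229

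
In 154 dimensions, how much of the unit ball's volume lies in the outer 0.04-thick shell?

1 - (1-0.04)^154 ≈ 0.998139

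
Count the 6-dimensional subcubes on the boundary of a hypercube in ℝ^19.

f_6(19-cube) = (19 choose 6) · 2^13 = 222265344.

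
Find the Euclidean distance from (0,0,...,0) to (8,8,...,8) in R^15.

Diagonal = √15 · 8 ≈ 30.9839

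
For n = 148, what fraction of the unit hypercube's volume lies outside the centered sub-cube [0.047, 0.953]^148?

Shell fraction = 1 - (1-0.094)^148 ≈ 0.9999995482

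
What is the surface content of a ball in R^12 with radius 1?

The surface area of an n-ball is 2π^(n/2) r^(n-1) / Γ(n/2). For n=12, r=1: π^6/60 ≈ 16.0232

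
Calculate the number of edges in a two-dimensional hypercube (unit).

The 2-cube has n·2^(n-1) = 2·2^1 = 2·2 = 4 edges.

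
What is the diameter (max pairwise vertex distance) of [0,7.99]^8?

||(7.99,7.99,...,7.99)|| = √(8)·7.99 ≈ 22.5991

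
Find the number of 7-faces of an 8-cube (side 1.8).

An n-cube has C(n,k)·2^(n-k) k-faces. Here C(8,7)·2^1 = 8·2 = 16.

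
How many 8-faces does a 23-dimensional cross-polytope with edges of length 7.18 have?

Number of 8-faces = 2^(8+1) · C(23,8+1) = 512 · 817190 = 418401280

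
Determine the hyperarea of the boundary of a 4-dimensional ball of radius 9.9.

S_4(9.9) = 2·π^(4/2)·(9.9)^3 / Γ(4/2) ≈ 19152.9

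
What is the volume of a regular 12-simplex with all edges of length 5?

V_12 = √(13) · 5^12 / (12! · 2^(12/2)) ≈ 0.0287141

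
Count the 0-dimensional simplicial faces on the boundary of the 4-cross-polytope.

Number of 0-faces = 2^(0+1) · C(4,0+1) = 2 · 4 = 8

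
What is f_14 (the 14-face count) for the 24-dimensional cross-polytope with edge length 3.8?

f_14(24-orthoplex) = 2^15 · (24 choose 15) = 42844291072.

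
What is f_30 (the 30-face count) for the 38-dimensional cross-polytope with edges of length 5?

Each 30-face is the convex hull of 31 vertices, one chosen as ±e_i from each of 31 distinct axes: 2^31·C(38,31) = 27101793393573888.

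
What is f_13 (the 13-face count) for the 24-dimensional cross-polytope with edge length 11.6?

An n-cross-polytope has 2^(k+1)·C(n,k+1) k-faces. Here 2^14·C(24,14) = 16384·1961256 = 32133218304.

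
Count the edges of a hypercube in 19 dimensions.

The 19-cube has n·2^(n-1) = 19·2^18 = 19·262144 = 4980736 edges.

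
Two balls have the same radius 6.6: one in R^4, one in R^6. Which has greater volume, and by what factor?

V_4(6.6) ≈ 9363.66, V_6(6.6) ≈ 427132. The 6-ball is larger by a factor of 45.62.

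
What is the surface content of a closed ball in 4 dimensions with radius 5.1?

The surface area of an n-ball is 2π^(n/2) r^(n-1) / Γ(n/2). For n=4, r=5.1: 2618.43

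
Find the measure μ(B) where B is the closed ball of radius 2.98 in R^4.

V_4(2.98) = π^(4/2) · (2.98)^4 / Γ(4/2 + 1) ≈ 389.166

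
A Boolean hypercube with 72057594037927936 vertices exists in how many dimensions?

2^n = 72057594037927936 ⇒ n = log_2(72057594037927936) = 56.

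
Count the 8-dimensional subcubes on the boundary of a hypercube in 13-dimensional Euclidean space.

f_8(13-cube) = (13 choose 8) · 2^5 = 41184.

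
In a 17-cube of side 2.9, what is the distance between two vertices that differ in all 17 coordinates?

The space diagonal of an n-cube of side s is s√n. Here 2.9·√17 ≈ 11.957.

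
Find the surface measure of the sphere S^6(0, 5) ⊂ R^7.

The surface area of an n-ball is 2π^(n/2) r^(n-1) / Γ(n/2). For n=7, r=5: 50000·π^3/3 ≈ 516771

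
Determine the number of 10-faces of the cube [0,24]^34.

Number of 10-faces = C(34,10) · 2^(34-10) = 131128140 · 16777216 = 2199965128458240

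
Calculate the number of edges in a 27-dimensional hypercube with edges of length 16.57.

Number of 1-faces = C(27,1)·2^(27-1) = 27·67108864 = 1811939328.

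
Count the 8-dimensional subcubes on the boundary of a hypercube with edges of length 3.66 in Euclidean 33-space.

f_8(33-cube) = (33 choose 8) · 2^25 = 465874968379392.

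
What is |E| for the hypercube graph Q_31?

The 31-cube has n·2^(n-1) = 31·2^30 = 31·1073741824 = 33285996544 edges.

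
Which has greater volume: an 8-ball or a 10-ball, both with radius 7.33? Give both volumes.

V_8(7.33) ≈ 3.38236e+07. V_10(7.33) ≈ 1.14185e+09. The 10-ball is larger.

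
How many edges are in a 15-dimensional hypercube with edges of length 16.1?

Number of 1-faces = C(15,1) · 2^(15-1) = 15 · 16384 = 245760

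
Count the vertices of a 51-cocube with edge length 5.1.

An n-cross-polytope has 2n vertices; here n = 51, giving 102.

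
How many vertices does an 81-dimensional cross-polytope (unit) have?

The vertices are ±e_1, ..., ±e_81, so there are 2·81 = 162.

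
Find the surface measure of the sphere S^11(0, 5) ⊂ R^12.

The surface area of an n-ball is 2π^(n/2) r^(n-1) / Γ(n/2). For n=12, r=5: 9765625·π^6/12 ≈ 7.82381e+08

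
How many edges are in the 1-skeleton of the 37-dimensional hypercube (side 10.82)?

Number of 1-faces = C(37,1)·2^(37-1) = 37·68719476736 = 2542620639232.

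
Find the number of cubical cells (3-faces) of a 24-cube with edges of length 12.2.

f_3(24-cube) = (24 choose 3) · 2^21 = 4244635648.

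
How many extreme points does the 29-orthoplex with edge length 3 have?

The vertices are ±e_1, ..., ±e_29, so there are 2·29 = 58.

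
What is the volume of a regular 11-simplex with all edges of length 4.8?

V = (4.8^11 / 11!) · √((11+1) / 2^11) ≈ 0.0597618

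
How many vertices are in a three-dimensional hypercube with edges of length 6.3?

Number of 0-faces = C(3,0) · 2^(3-0) = 1 · 8 = 8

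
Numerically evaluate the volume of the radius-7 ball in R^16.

V_16(7) = π^(16/2) · (7)^16 / Γ(16/2 + 1) = 4747561509943·π^8/5760 ≈ 7.82073e+12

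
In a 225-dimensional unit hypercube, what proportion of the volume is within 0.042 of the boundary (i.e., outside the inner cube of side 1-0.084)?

1 - (1 - 2·0.042)^225 = 1 - 0.916^225 ≈ 0.9999999973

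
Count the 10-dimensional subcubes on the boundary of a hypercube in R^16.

Number of 10-faces = C(16,10) · 2^(16-10) = 8008 · 64 = 512512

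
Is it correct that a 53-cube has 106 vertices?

False. The 53-cube has 2^53 = 9007199254740992 vertices.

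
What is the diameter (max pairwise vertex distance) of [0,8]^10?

Diagonal = √10 · 8 ≈ 25.2982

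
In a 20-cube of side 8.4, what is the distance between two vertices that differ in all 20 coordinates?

Diagonal = √20 · 8.4 ≈ 37.5659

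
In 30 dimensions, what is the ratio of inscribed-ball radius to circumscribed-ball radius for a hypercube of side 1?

For an n-cube of any side s, the inradius is s/2 and the circumradius is s√n/2, so the ratio is 1/√30 ≈ 0.182574.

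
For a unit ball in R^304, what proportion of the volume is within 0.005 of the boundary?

Shell fraction = 1 - (1-0.005)^304 ≈ 0.78212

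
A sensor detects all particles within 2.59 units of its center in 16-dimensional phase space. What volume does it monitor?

The n-ball volume is π^(n/2)·r^n/Γ(n/2+1). With n=16, r=2.59: V ≈ 964883.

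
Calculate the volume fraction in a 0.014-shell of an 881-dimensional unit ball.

Shell fraction = 1 - (1-0.014)^881 ≈ 0.9999959676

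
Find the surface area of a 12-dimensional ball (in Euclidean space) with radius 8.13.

S_12(8.13) = 2·π^(12/2)·(8.13)^11 / Γ(12/2) ≈ 1.6434e+11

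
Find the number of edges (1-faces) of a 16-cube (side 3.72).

f_1(16-cube) = (16 choose 1) · 2^15 = 524288.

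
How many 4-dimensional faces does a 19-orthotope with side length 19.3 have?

Choose 4 of 19 axes to span the face (C(19,4) = 3876 ways), then fix each of the remaining 15 coordinates at one of its two extreme values (2^15 = 32768 ways): 3876·32768 = 127008768.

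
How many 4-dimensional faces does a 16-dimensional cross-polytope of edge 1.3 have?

Each 4-face is the convex hull of 5 vertices, one chosen as ±e_i from each of 5 distinct axes: 2^5·C(16,5) = 139776.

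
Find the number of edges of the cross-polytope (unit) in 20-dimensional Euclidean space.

An n-cross-polytope has 2^(k+1)·C(n,k+1) k-faces. Here 2^2·C(20,2) = 4·190 = 760.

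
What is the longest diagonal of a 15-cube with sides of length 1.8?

Diagonal = √15 · 1.8 ≈ 6.97137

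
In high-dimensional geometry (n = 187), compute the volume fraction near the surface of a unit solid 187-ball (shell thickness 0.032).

1 - (1-0.032)^187 ≈ 0.997716 ≈ 99.77%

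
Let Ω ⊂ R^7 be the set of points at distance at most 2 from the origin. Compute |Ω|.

Volume = π^{7/2}·(2)^7/Γ(9/2) = 2048·π^3/105 ≈ 604.77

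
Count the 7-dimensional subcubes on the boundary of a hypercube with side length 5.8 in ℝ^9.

Choose 7 of 9 axes to span the face (C(9,7) = 36 ways), then fix each of the remaining 2 coordinates at one of its two extreme values (2^2 = 4 ways): 36·4 = 144.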